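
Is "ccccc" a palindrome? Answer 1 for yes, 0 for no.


Input: ccccc
Reversed: ccccc
  Compare pos 0 ('c') with pos 4 ('c'): match
  Compare pos 1 ('c') with pos 3 ('c'): match
Result: palindrome

1


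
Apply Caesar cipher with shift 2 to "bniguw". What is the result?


Caesar cipher: shift "bniguw" by 2
  'b' (pos 1) + 2 = pos 3 = 'd'
  'n' (pos 13) + 2 = pos 15 = 'p'
  'i' (pos 8) + 2 = pos 10 = 'k'
  'g' (pos 6) + 2 = pos 8 = 'i'
  'u' (pos 20) + 2 = pos 22 = 'w'
  'w' (pos 22) + 2 = pos 24 = 'y'
Result: dpkiwy

dpkiwy


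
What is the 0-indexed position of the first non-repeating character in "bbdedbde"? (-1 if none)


Input: bbdedbde
Character frequencies:
  'b': 3
  'd': 3
  'e': 2
Scanning left to right for freq == 1:
  Position 0 ('b'): freq=3, skip
  Position 1 ('b'): freq=3, skip
  Position 2 ('d'): freq=3, skip
  Position 3 ('e'): freq=2, skip
  Position 4 ('d'): freq=3, skip
  Position 5 ('b'): freq=3, skip
  Position 6 ('d'): freq=3, skip
  Position 7 ('e'): freq=2, skip
  No unique character found => answer = -1

-1


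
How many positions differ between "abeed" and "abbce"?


Comparing "abeed" and "abbce" position by position:
  Position 0: 'a' vs 'a' => same
  Position 1: 'b' vs 'b' => same
  Position 2: 'e' vs 'b' => DIFFER
  Position 3: 'e' vs 'c' => DIFFER
  Position 4: 'd' vs 'e' => DIFFER
Positions that differ: 3

3


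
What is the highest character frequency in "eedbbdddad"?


Input: eedbbdddad
Character counts:
  'a': 1
  'b': 2
  'd': 5
  'e': 2
Maximum frequency: 5

5


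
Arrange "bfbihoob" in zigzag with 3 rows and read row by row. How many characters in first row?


Zigzag "bfbihoob" into 3 rows:
Placing characters:
  'b' => row 0
  'f' => row 1
  'b' => row 2
  'i' => row 1
  'h' => row 0
  'o' => row 1
  'o' => row 2
  'b' => row 1
Rows:
  Row 0: "bh"
  Row 1: "fiob"
  Row 2: "bo"
First row length: 2

2


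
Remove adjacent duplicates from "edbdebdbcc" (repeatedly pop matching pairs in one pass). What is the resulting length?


Input: edbdebdbcc
Stack-based adjacent duplicate removal:
  Read 'e': push. Stack: e
  Read 'd': push. Stack: ed
  Read 'b': push. Stack: edb
  Read 'd': push. Stack: edbd
  Read 'e': push. Stack: edbde
  Read 'b': push. Stack: edbdeb
  Read 'd': push. Stack: edbdebd
  Read 'b': push. Stack: edbdebdb
  Read 'c': push. Stack: edbdebdbc
  Read 'c': matches stack top 'c' => pop. Stack: edbdebdb
Final stack: "edbdebdb" (length 8)

8


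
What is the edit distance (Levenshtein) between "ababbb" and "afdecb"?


Computing edit distance: "ababbb" -> "afdecb"
DP table:
           a    f    d    e    c    b
      0    1    2    3    4    5    6
  a   1    0    1    2    3    4    5
  b   2    1    1    2    3    4    4
  a   3    2    2    2    3    4    5
  b   4    3    3    3    3    4    4
  b   5    4    4    4    4    4    4
  b   6    5    5    5    5    5    4
Edit distance = dp[6][6] = 4

4


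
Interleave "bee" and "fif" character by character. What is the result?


Interleaving "bee" and "fif":
  Position 0: 'b' from first, 'f' from second => "bf"
  Position 1: 'e' from first, 'i' from second => "ei"
  Position 2: 'e' from first, 'f' from second => "ef"
Result: bfeief

bfeief


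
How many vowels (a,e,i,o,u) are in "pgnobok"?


Input: pgnobok
Checking each character:
  'p' at position 0: consonant
  'g' at position 1: consonant
  'n' at position 2: consonant
  'o' at position 3: vowel (running total: 1)
  'b' at position 4: consonant
  'o' at position 5: vowel (running total: 2)
  'k' at position 6: consonant
Total vowels: 2

2


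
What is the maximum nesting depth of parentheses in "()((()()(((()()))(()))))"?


Input: "()((()()(((()()))(()))))"
Tracking depth:
  Position 0 '(': depth becomes 1
  Position 1 ')': depth becomes 0
  Position 2 '(': depth becomes 1
  Position 3 '(': depth becomes 2
  Position 4 '(': depth becomes 3
  Position 5 ')': depth becomes 2
  Position 6 '(': depth becomes 3
  Position 7 ')': depth becomes 2
  Position 8 '(': depth becomes 3
  Position 9 '(': depth becomes 4
  Position 10 '(': depth becomes 5
  Position 11 '(': depth becomes 6
  Position 12 ')': depth becomes 5
  Position 13 '(': depth becomes 6
  Position 14 ')': depth becomes 5
  Position 15 ')': depth becomes 4
  Position 16 ')': depth becomes 3
  Position 17 '(': depth becomes 4
  Position 18 '(': depth becomes 5
  Position 19 ')': depth becomes 4
  Position 20 ')': depth becomes 3
  Position 21 ')': depth becomes 2
  Position 22 ')': depth becomes 1
  Position 23 ')': depth becomes 0
Maximum depth reached: 6

6


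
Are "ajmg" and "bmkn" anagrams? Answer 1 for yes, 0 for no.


Strings: "ajmg", "bmkn"
Sorted first:  agjm
Sorted second: bkmn
Differ at position 0: 'a' vs 'b' => not anagrams

0


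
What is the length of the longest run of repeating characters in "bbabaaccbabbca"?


Input: "bbabaaccbabbca"
Scanning for longest run:
  Position 1 ('b'): continues run of 'b', length=2
  Position 2 ('a'): new char, reset run to 1
  Position 3 ('b'): new char, reset run to 1
  Position 4 ('a'): new char, reset run to 1
  Position 5 ('a'): continues run of 'a', length=2
  Position 6 ('c'): new char, reset run to 1
  Position 7 ('c'): continues run of 'c', length=2
  Position 8 ('b'): new char, reset run to 1
  Position 9 ('a'): new char, reset run to 1
  Position 10 ('b'): new char, reset run to 1
  Position 11 ('b'): continues run of 'b', length=2
  Position 12 ('c'): new char, reset run to 1
  Position 13 ('a'): new char, reset run to 1
Longest run: 'b' with length 2

2


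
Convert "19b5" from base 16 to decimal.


Input: "19b5" in base 16
Positional expansion:
  Digit '1' (value 1) x 16^3 = 4096
  Digit '9' (value 9) x 16^2 = 2304
  Digit 'b' (value 11) x 16^1 = 176
  Digit '5' (value 5) x 16^0 = 5
Sum = 6581

6581


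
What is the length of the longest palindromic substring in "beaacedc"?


Input: "beaacedc"
Checking substrings for palindromes:
  [2:4] "aa" (len 2) => palindrome
Longest palindromic substring: "aa" with length 2

2


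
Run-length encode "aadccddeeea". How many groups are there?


Input: aadccddeeea
Scanning for consecutive runs:
  Group 1: 'a' x 2 (positions 0-1)
  Group 2: 'd' x 1 (positions 2-2)
  Group 3: 'c' x 2 (positions 3-4)
  Group 4: 'd' x 2 (positions 5-6)
  Group 5: 'e' x 3 (positions 7-9)
  Group 6: 'a' x 1 (positions 10-10)
Total groups: 6

6


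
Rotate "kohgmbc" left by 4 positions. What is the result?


Input: "kohgmbc", rotate left by 4
First 4 characters: "kohg"
Remaining characters: "mbc"
Concatenate remaining + first: "mbc" + "kohg" = "mbckohg"

mbckohg


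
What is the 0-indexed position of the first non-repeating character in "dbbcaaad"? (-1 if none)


Input: dbbcaaad
Character frequencies:
  'a': 3
  'b': 2
  'c': 1
  'd': 2
Scanning left to right for freq == 1:
  Position 0 ('d'): freq=2, skip
  Position 1 ('b'): freq=2, skip
  Position 2 ('b'): freq=2, skip
  Position 3 ('c'): unique! => answer = 3

3


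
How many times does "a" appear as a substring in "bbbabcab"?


Searching for "a" in "bbbabcab"
Scanning each position:
  Position 0: "b" => no
  Position 1: "b" => no
  Position 2: "b" => no
  Position 3: "a" => MATCH
  Position 4: "b" => no
  Position 5: "c" => no
  Position 6: "a" => MATCH
  Position 7: "b" => no
Total occurrences: 2

2


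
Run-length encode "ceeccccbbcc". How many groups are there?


Input: ceeccccbbcc
Scanning for consecutive runs:
  Group 1: 'c' x 1 (positions 0-0)
  Group 2: 'e' x 2 (positions 1-2)
  Group 3: 'c' x 4 (positions 3-6)
  Group 4: 'b' x 2 (positions 7-8)
  Group 5: 'c' x 2 (positions 9-10)
Total groups: 5

5


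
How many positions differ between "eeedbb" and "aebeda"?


Comparing "eeedbb" and "aebeda" position by position:
  Position 0: 'e' vs 'a' => DIFFER
  Position 1: 'e' vs 'e' => same
  Position 2: 'e' vs 'b' => DIFFER
  Position 3: 'd' vs 'e' => DIFFER
  Position 4: 'b' vs 'd' => DIFFER
  Position 5: 'b' vs 'a' => DIFFER
Positions that differ: 5

5


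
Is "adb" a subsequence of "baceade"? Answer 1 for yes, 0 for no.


Check if "adb" is a subsequence of "baceade"
Greedy scan:
  Position 0 ('b'): no match needed
  Position 1 ('a'): matches sub[0] = 'a'
  Position 2 ('c'): no match needed
  Position 3 ('e'): no match needed
  Position 4 ('a'): no match needed
  Position 5 ('d'): matches sub[1] = 'd'
  Position 6 ('e'): no match needed
Only matched 2/3 characters => not a subsequence

0


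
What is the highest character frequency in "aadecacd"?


Input: aadecacd
Character counts:
  'a': 3
  'c': 2
  'd': 2
  'e': 1
Maximum frequency: 3

3


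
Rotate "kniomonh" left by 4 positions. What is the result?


Input: "kniomonh", rotate left by 4
First 4 characters: "knio"
Remaining characters: "monh"
Concatenate remaining + first: "monh" + "knio" = "monhknio"

monhknio


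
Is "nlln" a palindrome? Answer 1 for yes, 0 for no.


Input: nlln
Reversed: nlln
  Compare pos 0 ('n') with pos 3 ('n'): match
  Compare pos 1 ('l') with pos 2 ('l'): match
Result: palindrome

1


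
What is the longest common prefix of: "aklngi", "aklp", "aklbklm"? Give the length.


Words: aklngi, aklp, aklbklm
  Position 0: all 'a' => match
  Position 1: all 'k' => match
  Position 2: all 'l' => match
  Position 3: ('n', 'p', 'b') => mismatch, stop
LCP = "akl" (length 3)

3


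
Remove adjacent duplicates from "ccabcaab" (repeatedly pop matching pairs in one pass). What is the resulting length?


Input: ccabcaab
Stack-based adjacent duplicate removal:
  Read 'c': push. Stack: c
  Read 'c': matches stack top 'c' => pop. Stack: (empty)
  Read 'a': push. Stack: a
  Read 'b': push. Stack: ab
  Read 'c': push. Stack: abc
  Read 'a': push. Stack: abca
  Read 'a': matches stack top 'a' => pop. Stack: abc
  Read 'b': push. Stack: abcb
Final stack: "abcb" (length 4)

4


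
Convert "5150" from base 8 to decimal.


Input: "5150" in base 8
Positional expansion:
  Digit '5' (value 5) x 8^3 = 2560
  Digit '1' (value 1) x 8^2 = 64
  Digit '5' (value 5) x 8^1 = 40
  Digit '0' (value 0) x 8^0 = 0
Sum = 2664

2664


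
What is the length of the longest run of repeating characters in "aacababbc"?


Input: "aacababbc"
Scanning for longest run:
  Position 1 ('a'): continues run of 'a', length=2
  Position 2 ('c'): new char, reset run to 1
  Position 3 ('a'): new char, reset run to 1
  Position 4 ('b'): new char, reset run to 1
  Position 5 ('a'): new char, reset run to 1
  Position 6 ('b'): new char, reset run to 1
  Position 7 ('b'): continues run of 'b', length=2
  Position 8 ('c'): new char, reset run to 1
Longest run: 'a' with length 2

2


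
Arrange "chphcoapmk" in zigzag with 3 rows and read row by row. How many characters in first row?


Zigzag "chphcoapmk" into 3 rows:
Placing characters:
  'c' => row 0
  'h' => row 1
  'p' => row 2
  'h' => row 1
  'c' => row 0
  'o' => row 1
  'a' => row 2
  'p' => row 1
  'm' => row 0
  'k' => row 1
Rows:
  Row 0: "ccm"
  Row 1: "hhopk"
  Row 2: "pa"
First row length: 3

3


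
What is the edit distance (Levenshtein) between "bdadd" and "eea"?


Computing edit distance: "bdadd" -> "eea"
DP table:
           e    e    a
      0    1    2    3
  b   1    1    2    3
  d   2    2    2    3
  a   3    3    3    2
  d   4    4    4    3
  d   5    5    5    4
Edit distance = dp[5][3] = 4

4


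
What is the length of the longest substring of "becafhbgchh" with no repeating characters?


Input: "becafhbgchh"
Sliding window (track last position of each char):
  Position 0 ('b'): window [0,0] length 1 -- new best
  Position 1 ('e'): window [0,1] length 2 -- new best
  Position 2 ('c'): window [0,2] length 3 -- new best
  Position 3 ('a'): window [0,3] length 4 -- new best
  Position 4 ('f'): window [0,4] length 5 -- new best
  Position 5 ('h'): window [0,5] length 6 -- new best
  Position 6 ('b'): repeat (last at 0), move window start to 1
  Position 6 ('b'): window [1,6] length 6
  Position 7 ('g'): window [1,7] length 7 -- new best
  Position 8 ('c'): repeat (last at 2), move window start to 3
  Position 8 ('c'): window [3,8] length 6
  Position 9 ('h'): repeat (last at 5), move window start to 6
  Position 9 ('h'): window [6,9] length 4
  Position 10 ('h'): repeat (last at 9), move window start to 10
  Position 10 ('h'): window [10,10] length 1
Longest substring with no repeats: "ecafhbg" with length 7

7


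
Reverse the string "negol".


Input: negol
Reading characters right to left:
  Position 4: 'l'
  Position 3: 'o'
  Position 2: 'g'
  Position 1: 'e'
  Position 0: 'n'
Reversed: logen

logen


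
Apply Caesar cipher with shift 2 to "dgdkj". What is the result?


Caesar cipher: shift "dgdkj" by 2
  'd' (pos 3) + 2 = pos 5 = 'f'
  'g' (pos 6) + 2 = pos 8 = 'i'
  'd' (pos 3) + 2 = pos 5 = 'f'
  'k' (pos 10) + 2 = pos 12 = 'm'
  'j' (pos 9) + 2 = pos 11 = 'l'
Result: fifml

fifml


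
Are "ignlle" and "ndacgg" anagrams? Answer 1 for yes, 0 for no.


Strings: "ignlle", "ndacgg"
Sorted first:  egilln
Sorted second: acdggn
Differ at position 0: 'e' vs 'a' => not anagrams

0


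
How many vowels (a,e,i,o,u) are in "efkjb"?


Input: efkjb
Checking each character:
  'e' at position 0: vowel (running total: 1)
  'f' at position 1: consonant
  'k' at position 2: consonant
  'j' at position 3: consonant
  'b' at position 4: consonant
Total vowels: 1

1


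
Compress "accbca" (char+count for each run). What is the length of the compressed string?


Input: accbca
Runs:
  'a' x 1 => "a1"
  'c' x 2 => "c2"
  'b' x 1 => "b1"
  'c' x 1 => "c1"
  'a' x 1 => "a1"
Compressed: "a1c2b1c1a1"
Compressed length: 10

10


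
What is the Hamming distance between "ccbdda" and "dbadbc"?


Comparing "ccbdda" and "dbadbc" position by position:
  Position 0: 'c' vs 'd' => differ
  Position 1: 'c' vs 'b' => differ
  Position 2: 'b' vs 'a' => differ
  Position 3: 'd' vs 'd' => same
  Position 4: 'd' vs 'b' => differ
  Position 5: 'a' vs 'c' => differ
Total differences (Hamming distance): 5

5


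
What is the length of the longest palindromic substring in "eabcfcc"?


Input: "eabcfcc"
Checking substrings for palindromes:
  [3:6] "cfc" (len 3) => palindrome
  [5:7] "cc" (len 2) => palindrome
Longest palindromic substring: "cfc" with length 3

3


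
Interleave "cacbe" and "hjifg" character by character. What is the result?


Interleaving "cacbe" and "hjifg":
  Position 0: 'c' from first, 'h' from second => "ch"
  Position 1: 'a' from first, 'j' from second => "aj"
  Position 2: 'c' from first, 'i' from second => "ci"
  Position 3: 'b' from first, 'f' from second => "bf"
  Position 4: 'e' from first, 'g' from second => "eg"
Result: chajcibfeg

chajcibfeg


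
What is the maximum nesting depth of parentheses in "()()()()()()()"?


Input: "()()()()()()()"
Tracking depth:
  Position 0 '(': depth becomes 1
  Position 1 ')': depth becomes 0
  Position 2 '(': depth becomes 1
  Position 3 ')': depth becomes 0
  Position 4 '(': depth becomes 1
  Position 5 ')': depth becomes 0
  Position 6 '(': depth becomes 1
  Position 7 ')': depth becomes 0
  Position 8 '(': depth becomes 1
  Position 9 ')': depth becomes 0
  Position 10 '(': depth becomes 1
  Position 11 ')': depth becomes 0
  Position 12 '(': depth becomes 1
  Position 13 ')': depth becomes 0
Maximum depth reached: 1

1


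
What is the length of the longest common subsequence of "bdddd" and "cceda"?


LCS of "bdddd" and "cceda"
DP table:
           c    c    e    d    a
      0    0    0    0    0    0
  b   0    0    0    0    0    0
  d   0    0    0    0    1    1
  d   0    0    0    0    1    1
  d   0    0    0    0    1    1
  d   0    0    0    0    1    1
LCS length = dp[5][5] = 1

1


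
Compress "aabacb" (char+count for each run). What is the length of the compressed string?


Input: aabacb
Runs:
  'a' x 2 => "a2"
  'b' x 1 => "b1"
  'a' x 1 => "a1"
  'c' x 1 => "c1"
  'b' x 1 => "b1"
Compressed: "a2b1a1c1b1"
Compressed length: 10

10


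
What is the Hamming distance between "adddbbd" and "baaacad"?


Comparing "adddbbd" and "baaacad" position by position:
  Position 0: 'a' vs 'b' => differ
  Position 1: 'd' vs 'a' => differ
  Position 2: 'd' vs 'a' => differ
  Position 3: 'd' vs 'a' => differ
  Position 4: 'b' vs 'c' => differ
  Position 5: 'b' vs 'a' => differ
  Position 6: 'd' vs 'd' => same
Total differences (Hamming distance): 6

6


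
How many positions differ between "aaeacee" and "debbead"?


Comparing "aaeacee" and "debbead" position by position:
  Position 0: 'a' vs 'd' => DIFFER
  Position 1: 'a' vs 'e' => DIFFER
  Position 2: 'e' vs 'b' => DIFFER
  Position 3: 'a' vs 'b' => DIFFER
  Position 4: 'c' vs 'e' => DIFFER
  Position 5: 'e' vs 'a' => DIFFER
  Position 6: 'e' vs 'd' => DIFFER
Positions that differ: 7

7


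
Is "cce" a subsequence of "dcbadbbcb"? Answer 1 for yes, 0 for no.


Check if "cce" is a subsequence of "dcbadbbcb"
Greedy scan:
  Position 0 ('d'): no match needed
  Position 1 ('c'): matches sub[0] = 'c'
  Position 2 ('b'): no match needed
  Position 3 ('a'): no match needed
  Position 4 ('d'): no match needed
  Position 5 ('b'): no match needed
  Position 6 ('b'): no match needed
  Position 7 ('c'): matches sub[1] = 'c'
  Position 8 ('b'): no match needed
Only matched 2/3 characters => not a subsequence

0


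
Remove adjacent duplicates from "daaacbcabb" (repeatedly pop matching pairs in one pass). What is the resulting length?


Input: daaacbcabb
Stack-based adjacent duplicate removal:
  Read 'd': push. Stack: d
  Read 'a': push. Stack: da
  Read 'a': matches stack top 'a' => pop. Stack: d
  Read 'a': push. Stack: da
  Read 'c': push. Stack: dac
  Read 'b': push. Stack: dacb
  Read 'c': push. Stack: dacbc
  Read 'a': push. Stack: dacbca
  Read 'b': push. Stack: dacbcab
  Read 'b': matches stack top 'b' => pop. Stack: dacbca
Final stack: "dacbca" (length 6)

6


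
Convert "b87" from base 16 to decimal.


Input: "b87" in base 16
Positional expansion:
  Digit 'b' (value 11) x 16^2 = 2816
  Digit '8' (value 8) x 16^1 = 128
  Digit '7' (value 7) x 16^0 = 7
Sum = 2951

2951


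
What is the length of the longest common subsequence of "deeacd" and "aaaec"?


LCS of "deeacd" and "aaaec"
DP table:
           a    a    a    e    c
      0    0    0    0    0    0
  d   0    0    0    0    0    0
  e   0    0    0    0    1    1
  e   0    0    0    0    1    1
  a   0    1    1    1    1    1
  c   0    1    1    1    1    2
  d   0    1    1    1    1    2
LCS length = dp[6][5] = 2

2


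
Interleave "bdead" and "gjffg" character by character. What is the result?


Interleaving "bdead" and "gjffg":
  Position 0: 'b' from first, 'g' from second => "bg"
  Position 1: 'd' from first, 'j' from second => "dj"
  Position 2: 'e' from first, 'f' from second => "ef"
  Position 3: 'a' from first, 'f' from second => "af"
  Position 4: 'd' from first, 'g' from second => "dg"
Result: bgdjefafdg

bgdjefafdg


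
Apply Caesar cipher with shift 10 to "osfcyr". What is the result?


Caesar cipher: shift "osfcyr" by 10
  'o' (pos 14) + 10 = pos 24 = 'y'
  's' (pos 18) + 10 = pos 2 = 'c'
  'f' (pos 5) + 10 = pos 15 = 'p'
  'c' (pos 2) + 10 = pos 12 = 'm'
  'y' (pos 24) + 10 = pos 8 = 'i'
  'r' (pos 17) + 10 = pos 1 = 'b'
Result: ycpmib

ycpmib


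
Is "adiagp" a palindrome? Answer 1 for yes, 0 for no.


Input: adiagp
Reversed: pgaida
  Compare pos 0 ('a') with pos 5 ('p'): MISMATCH
  Compare pos 1 ('d') with pos 4 ('g'): MISMATCH
  Compare pos 2 ('i') with pos 3 ('a'): MISMATCH
Result: not a palindrome

0


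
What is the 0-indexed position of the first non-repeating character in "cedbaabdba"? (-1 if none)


Input: cedbaabdba
Character frequencies:
  'a': 3
  'b': 3
  'c': 1
  'd': 2
  'e': 1
Scanning left to right for freq == 1:
  Position 0 ('c'): unique! => answer = 0

0


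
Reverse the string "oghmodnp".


Input: oghmodnp
Reading characters right to left:
  Position 7: 'p'
  Position 6: 'n'
  Position 5: 'd'
  Position 4: 'o'
  Position 3: 'm'
  Position 2: 'h'
  Position 1: 'g'
  Position 0: 'o'
Reversed: pndomhgo

pndomhgo


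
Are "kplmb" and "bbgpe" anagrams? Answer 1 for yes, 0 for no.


Strings: "kplmb", "bbgpe"
Sorted first:  bklmp
Sorted second: bbegp
Differ at position 1: 'k' vs 'b' => not anagrams

0


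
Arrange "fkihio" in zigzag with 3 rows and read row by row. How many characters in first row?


Zigzag "fkihio" into 3 rows:
Placing characters:
  'f' => row 0
  'k' => row 1
  'i' => row 2
  'h' => row 1
  'i' => row 0
  'o' => row 1
Rows:
  Row 0: "fi"
  Row 1: "kho"
  Row 2: "i"
First row length: 2

2


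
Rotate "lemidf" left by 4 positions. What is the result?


Input: "lemidf", rotate left by 4
First 4 characters: "lemi"
Remaining characters: "df"
Concatenate remaining + first: "df" + "lemi" = "dflemi"

dflemi


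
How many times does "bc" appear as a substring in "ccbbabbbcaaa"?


Searching for "bc" in "ccbbabbbcaaa"
Scanning each position:
  Position 0: "cc" => no
  Position 1: "cb" => no
  Position 2: "bb" => no
  Position 3: "ba" => no
  Position 4: "ab" => no
  Position 5: "bb" => no
  Position 6: "bb" => no
  Position 7: "bc" => MATCH
  Position 8: "ca" => no
  Position 9: "aa" => no
  Position 10: "aa" => no
Total occurrences: 1

1


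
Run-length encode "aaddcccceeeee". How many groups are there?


Input: aaddcccceeeee
Scanning for consecutive runs:
  Group 1: 'a' x 2 (positions 0-1)
  Group 2: 'd' x 2 (positions 2-3)
  Group 3: 'c' x 4 (positions 4-7)
  Group 4: 'e' x 5 (positions 8-12)
Total groups: 4

4


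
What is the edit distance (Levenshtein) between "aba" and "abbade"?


Computing edit distance: "aba" -> "abbade"
DP table:
           a    b    b    a    d    e
      0    1    2    3    4    5    6
  a   1    0    1    2    3    4    5
  b   2    1    0    1    2    3    4
  a   3    2    1    1    1    2    3
Edit distance = dp[3][6] = 3

3


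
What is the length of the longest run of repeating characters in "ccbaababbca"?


Input: "ccbaababbca"
Scanning for longest run:
  Position 1 ('c'): continues run of 'c', length=2
  Position 2 ('b'): new char, reset run to 1
  Position 3 ('a'): new char, reset run to 1
  Position 4 ('a'): continues run of 'a', length=2
  Position 5 ('b'): new char, reset run to 1
  Position 6 ('a'): new char, reset run to 1
  Position 7 ('b'): new char, reset run to 1
  Position 8 ('b'): continues run of 'b', length=2
  Position 9 ('c'): new char, reset run to 1
  Position 10 ('a'): new char, reset run to 1
Longest run: 'c' with length 2

2


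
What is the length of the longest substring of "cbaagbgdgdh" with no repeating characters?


Input: "cbaagbgdgdh"
Sliding window (track last position of each char):
  Position 0 ('c'): window [0,0] length 1 -- new best
  Position 1 ('b'): window [0,1] length 2 -- new best
  Position 2 ('a'): window [0,2] length 3 -- new best
  Position 3 ('a'): repeat (last at 2), move window start to 3
  Position 3 ('a'): window [3,3] length 1
  Position 4 ('g'): window [3,4] length 2
  Position 5 ('b'): window [3,5] length 3
  Position 6 ('g'): repeat (last at 4), move window start to 5
  Position 6 ('g'): window [5,6] length 2
  Position 7 ('d'): window [5,7] length 3
  Position 8 ('g'): repeat (last at 6), move window start to 7
  Position 8 ('g'): window [7,8] length 2
  Position 9 ('d'): repeat (last at 7), move window start to 8
  Position 9 ('d'): window [8,9] length 2
  Position 10 ('h'): window [8,10] length 3
Longest substring with no repeats: "cba" with length 3

3


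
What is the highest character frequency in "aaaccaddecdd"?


Input: aaaccaddecdd
Character counts:
  'a': 4
  'c': 3
  'd': 4
  'e': 1
Maximum frequency: 4

4


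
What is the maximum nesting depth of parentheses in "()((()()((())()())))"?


Input: "()((()()((())()())))"
Tracking depth:
  Position 0 '(': depth becomes 1
  Position 1 ')': depth becomes 0
  Position 2 '(': depth becomes 1
  Position 3 '(': depth becomes 2
  Position 4 '(': depth becomes 3
  Position 5 ')': depth becomes 2
  Position 6 '(': depth becomes 3
  Position 7 ')': depth becomes 2
  Position 8 '(': depth becomes 3
  Position 9 '(': depth becomes 4
  Position 10 '(': depth becomes 5
  Position 11 ')': depth becomes 4
  Position 12 ')': depth becomes 3
  Position 13 '(': depth becomes 4
  Position 14 ')': depth becomes 3
  Position 15 '(': depth becomes 4
  Position 16 ')': depth becomes 3
  Position 17 ')': depth becomes 2
  Position 18 ')': depth becomes 1
  Position 19 ')': depth becomes 0
Maximum depth reached: 5

5


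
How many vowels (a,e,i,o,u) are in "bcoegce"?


Input: bcoegce
Checking each character:
  'b' at position 0: consonant
  'c' at position 1: consonant
  'o' at position 2: vowel (running total: 1)
  'e' at position 3: vowel (running total: 2)
  'g' at position 4: consonant
  'c' at position 5: consonant
  'e' at position 6: vowel (running total: 3)
Total vowels: 3

3


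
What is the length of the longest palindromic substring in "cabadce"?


Input: "cabadce"
Checking substrings for palindromes:
  [1:4] "aba" (len 3) => palindrome
Longest palindromic substring: "aba" with length 3

3


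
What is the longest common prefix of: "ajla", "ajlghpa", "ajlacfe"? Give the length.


Words: ajla, ajlghpa, ajlacfe
  Position 0: all 'a' => match
  Position 1: all 'j' => match
  Position 2: all 'l' => match
  Position 3: ('a', 'g', 'a') => mismatch, stop
LCP = "ajl" (length 3)

3


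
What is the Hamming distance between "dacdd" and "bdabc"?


Comparing "dacdd" and "bdabc" position by position:
  Position 0: 'd' vs 'b' => differ
  Position 1: 'a' vs 'd' => differ
  Position 2: 'c' vs 'a' => differ
  Position 3: 'd' vs 'b' => differ
  Position 4: 'd' vs 'c' => differ
Total differences (Hamming distance): 5

5


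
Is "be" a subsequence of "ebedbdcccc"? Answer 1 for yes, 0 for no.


Check if "be" is a subsequence of "ebedbdcccc"
Greedy scan:
  Position 0 ('e'): no match needed
  Position 1 ('b'): matches sub[0] = 'b'
  Position 2 ('e'): matches sub[1] = 'e'
  Position 3 ('d'): no match needed
  Position 4 ('b'): no match needed
  Position 5 ('d'): no match needed
  Position 6 ('c'): no match needed
  Position 7 ('c'): no match needed
  Position 8 ('c'): no match needed
  Position 9 ('c'): no match needed
All 2 characters matched => is a subsequence

1


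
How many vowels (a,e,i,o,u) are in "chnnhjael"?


Input: chnnhjael
Checking each character:
  'c' at position 0: consonant
  'h' at position 1: consonant
  'n' at position 2: consonant
  'n' at position 3: consonant
  'h' at position 4: consonant
  'j' at position 5: consonant
  'a' at position 6: vowel (running total: 1)
  'e' at position 7: vowel (running total: 2)
  'l' at position 8: consonant
Total vowels: 2

2


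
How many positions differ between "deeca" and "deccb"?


Comparing "deeca" and "deccb" position by position:
  Position 0: 'd' vs 'd' => same
  Position 1: 'e' vs 'e' => same
  Position 2: 'e' vs 'c' => DIFFER
  Position 3: 'c' vs 'c' => same
  Position 4: 'a' vs 'b' => DIFFER
Positions that differ: 2

2


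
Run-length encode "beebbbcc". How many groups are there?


Input: beebbbcc
Scanning for consecutive runs:
  Group 1: 'b' x 1 (positions 0-0)
  Group 2: 'e' x 2 (positions 1-2)
  Group 3: 'b' x 3 (positions 3-5)
  Group 4: 'c' x 2 (positions 6-7)
Total groups: 4

4


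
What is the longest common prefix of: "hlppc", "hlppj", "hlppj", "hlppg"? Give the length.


Words: hlppc, hlppj, hlppj, hlppg
  Position 0: all 'h' => match
  Position 1: all 'l' => match
  Position 2: all 'p' => match
  Position 3: all 'p' => match
  Position 4: ('c', 'j', 'j', 'g') => mismatch, stop
LCP = "hlpp" (length 4)

4


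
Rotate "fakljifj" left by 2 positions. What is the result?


Input: "fakljifj", rotate left by 2
First 2 characters: "fa"
Remaining characters: "kljifj"
Concatenate remaining + first: "kljifj" + "fa" = "kljifjfa"

kljifjfa


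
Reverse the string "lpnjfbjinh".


Input: lpnjfbjinh
Reading characters right to left:
  Position 9: 'h'
  Position 8: 'n'
  Position 7: 'i'
  Position 6: 'j'
  Position 5: 'b'
  Position 4: 'f'
  Position 3: 'j'
  Position 2: 'n'
  Position 1: 'p'
  Position 0: 'l'
Reversed: hnijbfjnpl

hnijbfjnpl


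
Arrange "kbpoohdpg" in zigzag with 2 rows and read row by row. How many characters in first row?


Zigzag "kbpoohdpg" into 2 rows:
Placing characters:
  'k' => row 0
  'b' => row 1
  'p' => row 0
  'o' => row 1
  'o' => row 0
  'h' => row 1
  'd' => row 0
  'p' => row 1
  'g' => row 0
Rows:
  Row 0: "kpodg"
  Row 1: "bohp"
First row length: 5

5


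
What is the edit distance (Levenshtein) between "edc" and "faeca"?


Computing edit distance: "edc" -> "faeca"
DP table:
           f    a    e    c    a
      0    1    2    3    4    5
  e   1    1    2    2    3    4
  d   2    2    2    3    3    4
  c   3    3    3    3    3    4
Edit distance = dp[3][5] = 4

4


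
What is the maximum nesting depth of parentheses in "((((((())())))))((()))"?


Input: "((((((())())))))((()))"
Tracking depth:
  Position 0 '(': depth becomes 1
  Position 1 '(': depth becomes 2
  Position 2 '(': depth becomes 3
  Position 3 '(': depth becomes 4
  Position 4 '(': depth becomes 5
  Position 5 '(': depth becomes 6
  Position 6 '(': depth becomes 7
  Position 7 ')': depth becomes 6
  Position 8 ')': depth becomes 5
  Position 9 '(': depth becomes 6
  Position 10 ')': depth becomes 5
  Position 11 ')': depth becomes 4
  Position 12 ')': depth becomes 3
  Position 13 ')': depth becomes 2
  Position 14 ')': depth becomes 1
  Position 15 ')': depth becomes 0
  Position 16 '(': depth becomes 1
  Position 17 '(': depth becomes 2
  Position 18 '(': depth becomes 3
  Position 19 ')': depth becomes 2
  Position 20 ')': depth becomes 1
  Position 21 ')': depth becomes 0
Maximum depth reached: 7

7


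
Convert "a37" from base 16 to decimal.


Input: "a37" in base 16
Positional expansion:
  Digit 'a' (value 10) x 16^2 = 2560
  Digit '3' (value 3) x 16^1 = 48
  Digit '7' (value 7) x 16^0 = 7
Sum = 2615

2615


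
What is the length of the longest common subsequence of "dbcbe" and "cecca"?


LCS of "dbcbe" and "cecca"
DP table:
           c    e    c    c    a
      0    0    0    0    0    0
  d   0    0    0    0    0    0
  b   0    0    0    0    0    0
  c   0    1    1    1    1    1
  b   0    1    1    1    1    1
  e   0    1    2    2    2    2
LCS length = dp[5][5] = 2

2


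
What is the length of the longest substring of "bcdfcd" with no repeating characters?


Input: "bcdfcd"
Sliding window (track last position of each char):
  Position 0 ('b'): window [0,0] length 1 -- new best
  Position 1 ('c'): window [0,1] length 2 -- new best
  Position 2 ('d'): window [0,2] length 3 -- new best
  Position 3 ('f'): window [0,3] length 4 -- new best
  Position 4 ('c'): repeat (last at 1), move window start to 2
  Position 4 ('c'): window [2,4] length 3
  Position 5 ('d'): repeat (last at 2), move window start to 3
  Position 5 ('d'): window [3,5] length 3
Longest substring with no repeats: "bcdf" with length 4

4


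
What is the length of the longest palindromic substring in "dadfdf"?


Input: "dadfdf"
Checking substrings for palindromes:
  [0:3] "dad" (len 3) => palindrome
  [2:5] "dfd" (len 3) => palindrome
  [3:6] "fdf" (len 3) => palindrome
Longest palindromic substring: "dad" with length 3

3


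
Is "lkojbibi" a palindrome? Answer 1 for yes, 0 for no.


Input: lkojbibi
Reversed: ibibjokl
  Compare pos 0 ('l') with pos 7 ('i'): MISMATCH
  Compare pos 1 ('k') with pos 6 ('b'): MISMATCH
  Compare pos 2 ('o') with pos 5 ('i'): MISMATCH
  Compare pos 3 ('j') with pos 4 ('b'): MISMATCH
Result: not a palindrome

0


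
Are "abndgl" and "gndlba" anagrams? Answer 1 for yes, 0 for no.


Strings: "abndgl", "gndlba"
Sorted first:  abdgln
Sorted second: abdgln
Sorted forms match => anagrams

1


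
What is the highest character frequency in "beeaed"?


Input: beeaed
Character counts:
  'a': 1
  'b': 1
  'd': 1
  'e': 3
Maximum frequency: 3

3


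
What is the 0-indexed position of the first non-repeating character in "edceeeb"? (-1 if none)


Input: edceeeb
Character frequencies:
  'b': 1
  'c': 1
  'd': 1
  'e': 4
Scanning left to right for freq == 1:
  Position 0 ('e'): freq=4, skip
  Position 1 ('d'): unique! => answer = 1

1


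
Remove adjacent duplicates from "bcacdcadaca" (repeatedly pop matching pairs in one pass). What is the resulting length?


Input: bcacdcadaca
Stack-based adjacent duplicate removal:
  Read 'b': push. Stack: b
  Read 'c': push. Stack: bc
  Read 'a': push. Stack: bca
  Read 'c': push. Stack: bcac
  Read 'd': push. Stack: bcacd
  Read 'c': push. Stack: bcacdc
  Read 'a': push. Stack: bcacdca
  Read 'd': push. Stack: bcacdcad
  Read 'a': push. Stack: bcacdcada
  Read 'c': push. Stack: bcacdcadac
  Read 'a': push. Stack: bcacdcadaca
Final stack: "bcacdcadaca" (length 11)

11


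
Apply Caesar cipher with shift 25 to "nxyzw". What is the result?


Caesar cipher: shift "nxyzw" by 25
  'n' (pos 13) + 25 = pos 12 = 'm'
  'x' (pos 23) + 25 = pos 22 = 'w'
  'y' (pos 24) + 25 = pos 23 = 'x'
  'z' (pos 25) + 25 = pos 24 = 'y'
  'w' (pos 22) + 25 = pos 21 = 'v'
Result: mwxyv

mwxyv


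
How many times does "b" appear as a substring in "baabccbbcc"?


Searching for "b" in "baabccbbcc"
Scanning each position:
  Position 0: "b" => MATCH
  Position 1: "a" => no
  Position 2: "a" => no
  Position 3: "b" => MATCH
  Position 4: "c" => no
  Position 5: "c" => no
  Position 6: "b" => MATCH
  Position 7: "b" => MATCH
  Position 8: "c" => no
  Position 9: "c" => no
Total occurrences: 4

4


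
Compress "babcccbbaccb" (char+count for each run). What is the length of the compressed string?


Input: babcccbbaccb
Runs:
  'b' x 1 => "b1"
  'a' x 1 => "a1"
  'b' x 1 => "b1"
  'c' x 3 => "c3"
  'b' x 2 => "b2"
  'a' x 1 => "a1"
  'c' x 2 => "c2"
  'b' x 1 => "b1"
Compressed: "b1a1b1c3b2a1c2b1"
Compressed length: 16

16


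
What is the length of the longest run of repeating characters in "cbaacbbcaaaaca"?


Input: "cbaacbbcaaaaca"
Scanning for longest run:
  Position 1 ('b'): new char, reset run to 1
  Position 2 ('a'): new char, reset run to 1
  Position 3 ('a'): continues run of 'a', length=2
  Position 4 ('c'): new char, reset run to 1
  Position 5 ('b'): new char, reset run to 1
  Position 6 ('b'): continues run of 'b', length=2
  Position 7 ('c'): new char, reset run to 1
  Position 8 ('a'): new char, reset run to 1
  Position 9 ('a'): continues run of 'a', length=2
  Position 10 ('a'): continues run of 'a', length=3
  Position 11 ('a'): continues run of 'a', length=4
  Position 12 ('c'): new char, reset run to 1
  Position 13 ('a'): new char, reset run to 1
Longest run: 'a' with length 4

4


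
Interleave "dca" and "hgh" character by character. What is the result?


Interleaving "dca" and "hgh":
  Position 0: 'd' from first, 'h' from second => "dh"
  Position 1: 'c' from first, 'g' from second => "cg"
  Position 2: 'a' from first, 'h' from second => "ah"
Result: dhcgah

dhcgah


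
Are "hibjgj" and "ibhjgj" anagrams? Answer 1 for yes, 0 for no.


Strings: "hibjgj", "ibhjgj"
Sorted first:  bghijj
Sorted second: bghijj
Sorted forms match => anagrams

1


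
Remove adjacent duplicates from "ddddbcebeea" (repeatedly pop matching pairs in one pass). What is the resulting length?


Input: ddddbcebeea
Stack-based adjacent duplicate removal:
  Read 'd': push. Stack: d
  Read 'd': matches stack top 'd' => pop. Stack: (empty)
  Read 'd': push. Stack: d
  Read 'd': matches stack top 'd' => pop. Stack: (empty)
  Read 'b': push. Stack: b
  Read 'c': push. Stack: bc
  Read 'e': push. Stack: bce
  Read 'b': push. Stack: bceb
  Read 'e': push. Stack: bcebe
  Read 'e': matches stack top 'e' => pop. Stack: bceb
  Read 'a': push. Stack: bceba
Final stack: "bceba" (length 5)

5


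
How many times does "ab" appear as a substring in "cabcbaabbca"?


Searching for "ab" in "cabcbaabbca"
Scanning each position:
  Position 0: "ca" => no
  Position 1: "ab" => MATCH
  Position 2: "bc" => no
  Position 3: "cb" => no
  Position 4: "ba" => no
  Position 5: "aa" => no
  Position 6: "ab" => MATCH
  Position 7: "bb" => no
  Position 8: "bc" => no
  Position 9: "ca" => no
Total occurrences: 2

2


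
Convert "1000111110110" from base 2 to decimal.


Input: "1000111110110" in base 2
Positional expansion:
  Digit '1' (value 1) x 2^12 = 4096
  Digit '0' (value 0) x 2^11 = 0
  Digit '0' (value 0) x 2^10 = 0
  Digit '0' (value 0) x 2^9 = 0
  Digit '1' (value 1) x 2^8 = 256
  Digit '1' (value 1) x 2^7 = 128
  Digit '1' (value 1) x 2^6 = 64
  Digit '1' (value 1) x 2^5 = 32
  Digit '1' (value 1) x 2^4 = 16
  Digit '0' (value 0) x 2^3 = 0
  Digit '1' (value 1) x 2^2 = 4
  Digit '1' (value 1) x 2^1 = 2
  Digit '0' (value 0) x 2^0 = 0
Sum = 4598

4598


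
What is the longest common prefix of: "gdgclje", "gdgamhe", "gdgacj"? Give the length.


Words: gdgclje, gdgamhe, gdgacj
  Position 0: all 'g' => match
  Position 1: all 'd' => match
  Position 2: all 'g' => match
  Position 3: ('c', 'a', 'a') => mismatch, stop
LCP = "gdg" (length 3)

3


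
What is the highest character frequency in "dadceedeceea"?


Input: dadceedeceea
Character counts:
  'a': 2
  'c': 2
  'd': 3
  'e': 5
Maximum frequency: 5

5


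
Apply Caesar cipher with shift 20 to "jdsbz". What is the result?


Caesar cipher: shift "jdsbz" by 20
  'j' (pos 9) + 20 = pos 3 = 'd'
  'd' (pos 3) + 20 = pos 23 = 'x'
  's' (pos 18) + 20 = pos 12 = 'm'
  'b' (pos 1) + 20 = pos 21 = 'v'
  'z' (pos 25) + 20 = pos 19 = 't'
Result: dxmvt

dxmvt


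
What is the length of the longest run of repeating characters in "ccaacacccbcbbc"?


Input: "ccaacacccbcbbc"
Scanning for longest run:
  Position 1 ('c'): continues run of 'c', length=2
  Position 2 ('a'): new char, reset run to 1
  Position 3 ('a'): continues run of 'a', length=2
  Position 4 ('c'): new char, reset run to 1
  Position 5 ('a'): new char, reset run to 1
  Position 6 ('c'): new char, reset run to 1
  Position 7 ('c'): continues run of 'c', length=2
  Position 8 ('c'): continues run of 'c', length=3
  Position 9 ('b'): new char, reset run to 1
  Position 10 ('c'): new char, reset run to 1
  Position 11 ('b'): new char, reset run to 1
  Position 12 ('b'): continues run of 'b', length=2
  Position 13 ('c'): new char, reset run to 1
Longest run: 'c' with length 3

3


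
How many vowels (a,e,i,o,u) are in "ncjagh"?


Input: ncjagh
Checking each character:
  'n' at position 0: consonant
  'c' at position 1: consonant
  'j' at position 2: consonant
  'a' at position 3: vowel (running total: 1)
  'g' at position 4: consonant
  'h' at position 5: consonant
Total vowels: 1

1


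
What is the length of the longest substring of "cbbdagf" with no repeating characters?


Input: "cbbdagf"
Sliding window (track last position of each char):
  Position 0 ('c'): window [0,0] length 1 -- new best
  Position 1 ('b'): window [0,1] length 2 -- new best
  Position 2 ('b'): repeat (last at 1), move window start to 2
  Position 2 ('b'): window [2,2] length 1
  Position 3 ('d'): window [2,3] length 2
  Position 4 ('a'): window [2,4] length 3 -- new best
  Position 5 ('g'): window [2,5] length 4 -- new best
  Position 6 ('f'): window [2,6] length 5 -- new best
Longest substring with no repeats: "bdagf" with length 5

5


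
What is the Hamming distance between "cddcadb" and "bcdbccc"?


Comparing "cddcadb" and "bcdbccc" position by position:
  Position 0: 'c' vs 'b' => differ
  Position 1: 'd' vs 'c' => differ
  Position 2: 'd' vs 'd' => same
  Position 3: 'c' vs 'b' => differ
  Position 4: 'a' vs 'c' => differ
  Position 5: 'd' vs 'c' => differ
  Position 6: 'b' vs 'c' => differ
Total differences (Hamming distance): 6

6


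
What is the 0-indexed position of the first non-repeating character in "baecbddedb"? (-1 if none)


Input: baecbddedb
Character frequencies:
  'a': 1
  'b': 3
  'c': 1
  'd': 3
  'e': 2
Scanning left to right for freq == 1:
  Position 0 ('b'): freq=3, skip
  Position 1 ('a'): unique! => answer = 1

1
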